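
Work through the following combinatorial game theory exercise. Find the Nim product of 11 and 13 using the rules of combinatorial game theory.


Nim multiplication is bilinear over XOR: (u XOR v) * w = (u*w) XOR (v*w).
So we split each operand into its bit components and XOR the pairwise Nim products.
11 = 1 + 2 + 8 (as XOR of powers of 2).
13 = 1 + 4 + 8 (as XOR of powers of 2).
Using the standard Nim-product table on single bits:
  2*2 = 3,   2*4 = 8,   2*8 = 12,
  4*4 = 6,   4*8 = 11,  8*8 = 13,
and  1*x = x (identity), k*l = l*k (commutative).
Pairwise Nim products:
  1 * 1 = 1
  1 * 4 = 4
  1 * 8 = 8
  2 * 1 = 2
  2 * 4 = 8
  2 * 8 = 12
  8 * 1 = 8
  8 * 4 = 11
  8 * 8 = 13
XOR them: 1 XOR 4 XOR 8 XOR 2 XOR 8 XOR 12 XOR 8 XOR 11 XOR 13 = 5.
Result: 11 * 13 = 5 (in Nim).

5


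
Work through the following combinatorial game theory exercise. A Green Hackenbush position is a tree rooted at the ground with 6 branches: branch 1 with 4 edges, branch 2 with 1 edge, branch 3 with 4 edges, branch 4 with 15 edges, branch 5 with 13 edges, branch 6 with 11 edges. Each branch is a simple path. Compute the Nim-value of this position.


The tree has 6 branches from the ground vertex.
In Green Hackenbush, the Nim-value of a simple path of length k is k.
Branch 1: length 4, Nim-value = 4
Branch 2: length 1, Nim-value = 1
Branch 3: length 4, Nim-value = 4
Branch 4: length 15, Nim-value = 15
Branch 5: length 13, Nim-value = 13
Branch 6: length 11, Nim-value = 11
Total Nim-value = XOR of all branch values:
0 XOR 4 = 4
4 XOR 1 = 5
5 XOR 4 = 1
1 XOR 15 = 14
14 XOR 13 = 3
3 XOR 11 = 8
Nim-value of the tree = 8

8


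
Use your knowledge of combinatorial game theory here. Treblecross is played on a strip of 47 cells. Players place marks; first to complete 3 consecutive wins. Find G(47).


Treblecross: place X on empty cells; 3-in-a-row wins.
Playing within two cells of an existing X lets the opponent win at once, so sensible play treats the cells i-2..i+2 around each X as dead. The player left with no safe cell loses, so this is a normal-play take-away game on strips of safe cells.
Placing X at cell i (0-indexed) of a strip of k safe cells leaves independent strips of sizes max(0, i-2) and max(0, k-i-3). Hence G(k) = mex{ G(max(0,i-2)) XOR G(max(0,k-i-3)) : 0 <= i < k }, with G(0) = 0.
G(1): splits (0,0):0^0=0 -> mex({0}) = 1
G(2): splits (0,0):0^0=0 -> mex({0}) = 1
G(3): splits (0,0):0^0=0 -> mex({0}) = 1
G(4): splits (0,1):0^1=1 (0,0):0^0=0 -> mex({0, 1}) = 2
G(5): splits (0,2):0^1=1 (0,1):0^1=1 (0,0):0^0=0 -> mex({0, 1}) = 2
G(6) = mex({1}) = 0
G(7) = mex({0, 1, 2}) = 3
G(8) = mex({0, 1, 2}) = 3
G(9) = mex({0, 2}) = 1
G(10) = mex({0, 2, 3}) = 1
G(11) = mex({0, 3}) = 1
G(12) = mex({1, 3}) = 0
G(13) = mex({0, 1, 2, 3}) = 4
G(14) = mex({0, 1, 2}) = 3
G(15) = mex({0, 1, 2}) = 3
G(16) = mex({0, 1, 2, 4}) = 3
G(17) = mex({0, 1, 3, 4}) = 2
G(18) = mex({0, 1, 3, 4}) = 2
G(19) = mex({0, 1, 3, 5}) = 2
G(20) = mex({0, 1, 2, 3, 5}) = 4
G(21) = mex({0, 1, 2, 3, 5}) = 4
G(22) = mex({1, 2, 6}) = 0
G(23) = mex({0, 1, 2, 3, 4, 6}) = 5
G(24) = mex({0, 1, 2, 3, 4}) = 5
G(25) = mex({0, 1, 3, 4, 7}) = 2
G(26) = mex({0, 1, 3, 4, 5, 7}) = 2
G(27) = mex({0, 1, 3, 5}) = 2
G(28) = mex({0, 1, 2, 5}) = 3
G(29) = mex({0, 1, 2, 4, 5, 6}) = 3
G(30) = mex({1, 2, 4, 6}) = 0
G(31) = mex({0, 1, 2, 3, 4, 6}) = 5
G(32) = mex({1, 2, 3, 4, 7}) = 0
G(33) = mex({0, 3, 7}) = 1
G(34) = mex({0, 2, 3, 5, 7}) = 1
G(35) = mex({0, 2, 3, 5, 6}) = 1
G(36) = mex({0, 1, 2, 5, 6}) = 3
G(37) = mex({0, 1, 2, 4, 5, 6}) = 3
G(38) = mex({0, 1, 2, 4}) = 3
G(39) = mex({0, 1, 2, 3, 4, 7}) = 5
G(40) = mex({0, 1, 2, 3, 4, 5, 7}) = 6
G(41) = mex({0, 1, 2, 3, 5, 7}) = 4
G(42) = mex({0, 1, 2, 3, 5, 6, 7}) = 4
G(43) = mex({0, 2, 3, 5, 6}) = 1
G(44) = mex({1, 2, 3, 4, 5, 6}) = 0
G(45) = mex({0, 1, 2, 3, 4, 6, 7}) = 5
G(46) = mex({0, 1, 2, 3, 4, 7}) = 5
G(47) = mex({0, 1, 2, 3, 4, 5, 7}) = 6
Therefore G(47) = 6.

6


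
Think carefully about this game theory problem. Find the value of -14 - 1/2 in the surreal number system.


x = -14, y = 1/2
Converting to common denominator: 2
x = -28/2, y = 1/2
x - y = -14 - 1/2 = -29/2

-29/2


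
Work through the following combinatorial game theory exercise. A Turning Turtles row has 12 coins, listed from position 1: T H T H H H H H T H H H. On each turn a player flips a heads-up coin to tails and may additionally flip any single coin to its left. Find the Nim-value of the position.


Coins: T H T H H H H H T H H H
Key fact: a single head at position k behaves exactly like a Nim heap of size k (turning it to T and optionally flipping a coin at j < k corresponds to moving the heap from k to j, or to 0), and heads combine as a disjunctive sum (two heads at the same place would cancel, matching j XOR j = 0). So the Nim-value is the XOR of the 1-indexed positions of the heads.
Face-up positions (1-indexed): [2, 4, 5, 6, 7, 8, 10, 11, 12]
XOR 0 with 2: 0 XOR 2 = 2
XOR 2 with 4: 2 XOR 4 = 6
XOR 6 with 5: 6 XOR 5 = 3
XOR 3 with 6: 3 XOR 6 = 5
XOR 5 with 7: 5 XOR 7 = 2
XOR 2 with 8: 2 XOR 8 = 10
XOR 10 with 10: 10 XOR 10 = 0
XOR 0 with 11: 0 XOR 11 = 11
XOR 11 with 12: 11 XOR 12 = 7
Nim-value = 7

7


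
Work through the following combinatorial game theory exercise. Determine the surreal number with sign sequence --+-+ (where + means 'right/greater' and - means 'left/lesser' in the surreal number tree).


Sign expansion: --+-+
Rule: track bounds (lo, hi), initially (-inf, +inf). On '+', the current value becomes lo and we move to the simplest number in (value, hi): value + 1 if hi = +inf, otherwise the midpoint (value + hi)/2. On '-', the current value becomes hi and we move to value - 1 if lo = -inf, otherwise the midpoint (lo + value)/2.
Start at 0.
Step 1: sign = -, move left. Bounds: (-inf, 0). Value = -1
Step 2: sign = -, move left. Bounds: (-inf, -1). Value = -2
Step 3: sign = +, move right. Bounds: (-2, -1). Value = -3/2
Step 4: sign = -, move left. Bounds: (-2, -3/2). Value = -7/4
Step 5: sign = +, move right. Bounds: (-7/4, -3/2). Value = -13/8
The surreal number with sign expansion --+-+ is -13/8.

-13/8


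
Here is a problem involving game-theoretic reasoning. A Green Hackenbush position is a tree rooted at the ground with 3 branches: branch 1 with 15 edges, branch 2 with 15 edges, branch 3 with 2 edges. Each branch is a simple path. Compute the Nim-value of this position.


The tree has 3 branches from the ground vertex.
In Green Hackenbush, the Nim-value of a simple path of length k is k.
Branch 1: length 15, Nim-value = 15
Branch 2: length 15, Nim-value = 15
Branch 3: length 2, Nim-value = 2
Total Nim-value = XOR of all branch values:
0 XOR 15 = 15
15 XOR 15 = 0
0 XOR 2 = 2
Nim-value of the tree = 2

2


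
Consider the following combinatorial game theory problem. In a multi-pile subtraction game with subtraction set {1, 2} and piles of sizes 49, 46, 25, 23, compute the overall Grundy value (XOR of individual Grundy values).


Subtraction set: {1, 2}
For this subtraction set, G(n) = n mod 3 (period = max + 1 = 3).
Pile 1 (size 49): G(49) = 49 mod 3 = 1
Pile 2 (size 46): G(46) = 46 mod 3 = 1
Pile 3 (size 25): G(25) = 25 mod 3 = 1
Pile 4 (size 23): G(23) = 23 mod 3 = 2
Total Grundy value = XOR of all: 1 XOR 1 XOR 1 XOR 2 = 3

3


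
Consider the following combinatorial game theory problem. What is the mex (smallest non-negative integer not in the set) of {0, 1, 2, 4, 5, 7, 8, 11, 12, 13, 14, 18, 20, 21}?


Set = {0, 1, 2, 4, 5, 7, 8, 11, 12, 13, 14, 18, 20, 21}
0 is in the set.
1 is in the set.
2 is in the set.
3 is NOT in the set. This is the mex.
mex = 3

3


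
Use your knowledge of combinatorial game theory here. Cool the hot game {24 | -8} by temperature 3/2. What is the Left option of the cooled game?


Original game: {24 | -8} (a switch {a | b} with a > b).
Cooling by t (for t below the temperature (a - b)/2 = 16) taxes each move by t: {a | b} cooled by t is {a - t | b + t}.
Cooling amount: t = 3/2
Cooled Left option: 24 - 3/2 = 45/2
Cooled Right option: -8 + 3/2 = -13/2
Cooled game: {45/2 | -13/2}
Left option = 45/2

45/2


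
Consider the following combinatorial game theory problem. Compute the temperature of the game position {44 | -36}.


The game is {44 | -36}, a switch {a | b} with numbers a > b.
Cooling {a | b} by t gives {a - t | b + t}, which stops being hot when a - t = b + t, i.e. at t = (a - b)/2. So the temperature of a switch is (a - b)/2.
Temperature = (Left option - Right option) / 2
= (44 - (-36)) / 2
= 80 / 2
= 40

40


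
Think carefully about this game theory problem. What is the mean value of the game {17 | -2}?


Game = {17 | -2}, a switch {a | b} with numbers a > b.
Its thermograph has left wall a - t and right wall b + t, which meet at t = (a - b)/2, where both equal (a + b)/2. So the mast (mean value) is at (a + b)/2.
Mean = (17 + (-2))/2 = 15/2 = 15/2

15/2


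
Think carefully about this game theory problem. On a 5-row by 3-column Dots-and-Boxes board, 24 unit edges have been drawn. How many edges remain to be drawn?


Grid: 5 x 3 boxes, i.e. 6 rows and 4 columns of dots.
Horizontal edges: (rows + 1) * cols = 6 * 3 = 18
Vertical edges: rows * (cols + 1) = 5 * 4 = 20
Total edges: 18 + 20 = 38
Edges drawn: 24
Remaining: 38 - 24 = 14

14


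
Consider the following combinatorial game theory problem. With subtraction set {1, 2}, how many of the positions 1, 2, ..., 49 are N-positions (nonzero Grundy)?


Subtraction set S = {1, 2}, so G(n) = n mod 3.
G(n) = 0 when n is a multiple of 3.
Multiples of 3 in [1, 49]: 16
N-positions (nonzero Grundy) = 49 - 16 = 33

33


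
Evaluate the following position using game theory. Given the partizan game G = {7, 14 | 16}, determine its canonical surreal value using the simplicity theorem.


Left options: {7, 14}, max = 14
Right options: {16}, min = 16
All options are numbers and max(Left) < min(Right), so by the simplicity theorem the value is the simplest (earliest-born) number strictly between 14 and 16.
The only integer strictly between 14 and 16 is 15.
No non-integer in the interval can be simpler: if x is a non-integer in the interval, then floor(x) or ceil(x) also lies in the interval (the interval contains an integer), and both are proper prefixes of x's sign expansion, i.e. born earlier. So the game value is 15.
Game value = 15

15


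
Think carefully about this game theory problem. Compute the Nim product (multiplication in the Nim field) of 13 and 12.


Nim multiplication is bilinear over XOR: (u XOR v) * w = (u*w) XOR (v*w).
So we split each operand into its bit components and XOR the pairwise Nim products.
13 = 1 + 4 + 8 (as XOR of powers of 2).
12 = 4 + 8 (as XOR of powers of 2).
Using the standard Nim-product table on single bits:
  2*2 = 3,   2*4 = 8,   2*8 = 12,
  4*4 = 6,   4*8 = 11,  8*8 = 13,
and  1*x = x (identity), k*l = l*k (commutative).
Pairwise Nim products:
  1 * 4 = 4
  1 * 8 = 8
  4 * 4 = 6
  4 * 8 = 11
  8 * 4 = 11
  8 * 8 = 13
XOR them: 4 XOR 8 XOR 6 XOR 11 XOR 11 XOR 13 = 7.
Result: 13 * 12 = 7 (in Nim).

7


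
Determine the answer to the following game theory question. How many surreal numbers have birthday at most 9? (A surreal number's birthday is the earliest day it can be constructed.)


Day 0: {|} = 0 is born. Count = 1.
Day n: the number of surreal numbers born by day n is 2^(n+1) - 1.
By day 0: 2^1 - 1 = 1
By day 1: 2^2 - 1 = 3
By day 2: 2^3 - 1 = 7
By day 3: 2^4 - 1 = 15
By day 4: 2^5 - 1 = 31
By day 5: 2^6 - 1 = 63
By day 6: 2^7 - 1 = 127
By day 7: 2^8 - 1 = 255
By day 8: 2^9 - 1 = 511
By day 9: 2^10 - 1 = 1023
By day 9: 1023 surreal numbers.

1023


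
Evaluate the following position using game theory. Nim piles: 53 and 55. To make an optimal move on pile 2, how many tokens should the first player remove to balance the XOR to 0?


Piles: 53 and 55
Current XOR: 53 XOR 55 = 2 (non-zero, so this is an N-position).
To make the XOR zero, we need to find a move that balances the piles.
For pile 2 (size 55): target = 55 XOR 2 = 53
We reduce pile 2 from 55 to 53.
Tokens removed: 55 - 53 = 2
Verification: 53 XOR 53 = 0

2


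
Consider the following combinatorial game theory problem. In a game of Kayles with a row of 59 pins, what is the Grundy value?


Kayles: a move removes 1 or 2 adjacent pins from a contiguous row.
Removing pins from a row of k leaves two independent rows (a, b) with a + b = k - 1 (one pin) or a + b = k - 2 (two pins); an end removal gives a = 0.
By Sprague-Grundy, G(k) = mex{ G(a) XOR G(b) } over all these splits. G(0) = 0.
G(1): splits (0,0):0^0=0 -> mex({0}) = 1
G(2): splits (0,1):0^1=1 (0,0):0^0=0 -> mex({0, 1}) = 2
G(3): splits (0,2):0^2=2 (1,1):1^1=0 (0,1):0^1=1 -> mex({0, 1, 2}) = 3
G(4): splits (0,3):0^3=3 (1,2):1^2=3 (0,2):0^2=2 (1,1):1^1=0 -> mex({0, 2, 3}) = 1
G(5): splits (0,4):0^1=1 (1,3):1^3=2 (2,2):2^2=0 (0,3):0^3=3 (1,2):1^2=3 -> mex({0, 1, 2, 3}) = 4
G(6) = mex({0, 1, 2, 4}) = 3
G(7) = mex({0, 1, 3, 4, 5}) = 2
G(8) = mex({0, 2, 3, 5, 6}) = 1
G(9) = mex({0, 1, 2, 3, 6, 7}) = 4
G(10) = mex({0, 1, 3, 4, 5, 7}) = 2
G(11) = mex({0, 1, 2, 3, 4, 5}) = 6
G(12) = mex({0, 1, 2, 3, 5, 6, 7}) = 4
G(13) = mex({0, 2, 3, 4, 6, 7}) = 1
G(14) = mex({0, 1, 4, 5, 6, 7}) = 2
G(15) = mex({0, 1, 2, 3, 4, 5, 6}) = 7
G(16) = mex({0, 2, 3, 5, 6, 7}) = 1
G(17) = mex({0, 1, 2, 3, 5, 6, 7}) = 4
G(18) = mex({0, 1, 2, 4, 5, 6}) = 3
G(19) = mex({0, 1, 3, 4, 5, 7}) = 2
G(20) = mex({0, 2, 3, 4, 5, 6, 7}) = 1
G(21) = mex({0, 1, 2, 3, 5, 6, 7}) = 4
G(22) = mex({0, 1, 2, 3, 4, 5, 7}) = 6
G(23) = mex({0, 1, 2, 3, 4, 5, 6}) = 7
G(24) = mex({0, 1, 2, 3, 5, 6, 7}) = 4
G(25) = mex({0, 2, 3, 4, 6, 7}) = 1
G(26) = mex({0, 1, 3, 4, 5, 6, 7}) = 2
G(27) = mex({0, 1, 2, 3, 4, 5, 6, 7}) = 8
G(28) = mex({0, 1, 2, 3, 4, 6, 7, 8}) = 5
G(29) = mex({0, 1, 2, 3, 5, 6, 7, 8, 9}) = 4
G(30) = mex({0, 1, 2, 3, 4, 5, 6, 9, 10}) = 7
G(31) = mex({0, 1, 3, 4, 5, 7, 10, 11}) = 2
G(32) = mex({0, 2, 3, 4, 5, 6, 7, 9, 11}) = 1
G(33) = mex({0, 1, 2, 3, 4, 5, 6, 7, 9, 12}) = 8
G(34) = mex({0, 1, 2, 3, 4, 5, 7, 8, 11, 12}) = 6
G(35) = mex({0, 1, 2, 3, 4, 5, 6, 8, 9, 10, 11}) = 7
G(36) = mex({0, 1, 2, 3, 5, 6, 7, 9, 10}) = 4
G(37) = mex({0, 2, 3, 4, 6, 7, 9, 10, 11, 12}) = 1
G(38) = mex({0, 1, 3, 4, 5, 6, 7, 9, 10, 11, 12}) = 2
G(39) = mex({0, 1, 2, 4, 5, 6, 7, 9, 10, 12, 14}) = 3
G(40) = mex({0, 2, 3, 4, 6, 7, 11, 12, 14}) = 1
G(41) = mex({0, 1, 2, 3, 5, 6, 7, 9, 10, 11, 12}) = 4
G(42) = mex({0, 1, 2, 3, 4, 5, 6, 9, 10}) = 7
G(43) = mex({0, 1, 3, 4, 5, 7, 9, 10, 12, 15}) = 2
G(44) = mex({0, 2, 3, 4, 5, 6, 7, 9, 10, 12, 15}) = 1
G(45) = mex({0, 1, 2, 3, 4, 5, 6, 7, 9, 10, 12, 14}) = 8
G(46) = mex({0, 1, 3, 4, 5, 7, 8, 11, 12, 14}) = 2
G(47) = mex({0, 1, 2, 3, 4, 5, 6, 8, 9, 10, 11, 12}) = 7
G(48) = mex({0, 1, 2, 3, 5, 6, 7, 9, 10}) = 4
G(49) = mex({0, 2, 3, 4, 6, 7, 9, 10, 11, 12, 15}) = 1
G(50) = mex({0, 1, 4, 5, 6, 7, 9, 11, 12, 14, 15}) = 2
G(51) = mex({0, 1, 2, 3, 4, 5, 6, 7, 9, 12, 14, 15}) = 8
G(52) = mex({0, 2, 3, 4, 5, 6, 7, 8, 11, 12, 15}) = 1
G(53) = mex({0, 1, 2, 3, 5, 6, 7, 8, 9, 10, 11, 12}) = 4
G(54) = mex({0, 1, 2, 3, 4, 5, 6, 9, 10}) = 7
G(55) = mex({0, 1, 3, 4, 5, 7, 9, 10, 11, 12}) = 2
G(56) = mex({0, 2, 3, 4, 5, 6, 7, 9, 10, 11, 12, 13, 14}) = 1
G(57) = mex({0, 1, 2, 3, 5, 6, 7, 9, 10, 12, 13, 14, 15}) = 4
G(58) = mex({0, 1, 3, 4, 5, 7, 11, 12, 14, 15}) = 2
G(59) = mex({0, 1, 2, 3, 4, 5, 6, 9, 10, 11, 12, 15}) = 7
Therefore G(59) = 7.

7


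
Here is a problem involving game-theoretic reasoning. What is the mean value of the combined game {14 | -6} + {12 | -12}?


G1 = {14 | -6}, G2 = {12 | -12}
Each is a switch {a | b} with numbers a > b; its mean value is (a + b)/2, and mean value is additive over game sums: m(G1 + G2) = m(G1) + m(G2).
Mean of G1 = (14 + (-6))/2 = 8/2 = 4
Mean of G2 = (12 + (-12))/2 = 0/2 = 0
Mean of G1 + G2 = 4 + 0 = 4

4


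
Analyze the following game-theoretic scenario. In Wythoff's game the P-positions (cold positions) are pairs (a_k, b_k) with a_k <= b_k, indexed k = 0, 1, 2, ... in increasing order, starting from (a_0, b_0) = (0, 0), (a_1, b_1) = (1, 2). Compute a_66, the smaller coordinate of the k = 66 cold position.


By Wythoff's theorem, a_k = floor(k * phi) and b_k = floor(k * phi^2) = a_k + k, where phi = (1 + sqrt(5))/2 is the golden ratio.
phi = (1 + sqrt(5))/2 = 1.618034
k = 66
k * phi = 66 * 1.618034 = 106.790243
a_66 = floor(k * phi) = 106

106


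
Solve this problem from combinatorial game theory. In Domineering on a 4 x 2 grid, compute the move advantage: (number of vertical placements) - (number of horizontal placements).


Board is 4 x 2 (rows x cols).
Left (vertical) placements: (rows-1) * cols = 3 * 2 = 6
Right (horizontal) placements: rows * (cols-1) = 4 * 1 = 4
Advantage = Left - Right = 6 - 4 = 2

2


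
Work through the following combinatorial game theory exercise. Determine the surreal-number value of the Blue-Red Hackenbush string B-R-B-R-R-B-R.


Edges (from ground): B-R-B-R-R-B-R
By Berlekamp's sign-expansion rule, a Blue-Red Hackenbush stalk has the value of the surreal number whose sign sequence is the edge sequence with B -> + and R -> -.
Sign sequence: +-+--+-
Trace the sign expansion in the surreal number tree, starting from 0:
Edge 1: B (sign +) -> bounds (0, +inf), value = 1
Edge 2: R (sign -) -> bounds (0, 1), value = 1/2
Edge 3: B (sign +) -> bounds (1/2, 1), value = 3/4
Edge 4: R (sign -) -> bounds (1/2, 3/4), value = 5/8
Edge 5: R (sign -) -> bounds (1/2, 5/8), value = 9/16
Edge 6: B (sign +) -> bounds (9/16, 5/8), value = 19/32
Edge 7: R (sign -) -> bounds (9/16, 19/32), value = 37/64
Game value = 37/64

37/64


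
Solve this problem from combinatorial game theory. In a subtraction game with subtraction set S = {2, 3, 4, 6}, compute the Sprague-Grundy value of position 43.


The subtraction set is S = {2, 3, 4, 6}.
G(k) = mex{ G(k - s) : s in S, s <= k }. We compute iteratively: G(0) = 0.
G(1) = mex({}) = 0
G(2) = mex({0}) = 1
G(3) = mex({0}) = 1
G(4) = mex({0, 1}) = 2
G(5) = mex({0, 1}) = 2
G(6) = mex({0, 1, 2}) = 3
G(7) = mex({0, 1, 2}) = 3
G(8) = mex({1, 2, 3}) = 0
G(9) = mex({1, 2, 3}) = 0
G(10) = mex({0, 2, 3}) = 1
G(11) = mex({0, 2, 3}) = 1
G(12) = mex({0, 1, 3}) = 2
G(13) = mex({0, 1, 3}) = 2
Observe that G(8)..G(13) = 0, 0, 1, 1, 2, 2 repeats G(0)..G(5) = 0, 0, 1, 1, 2, 2.
For k >= max(S) = 6, G(k) is determined by the previous 6 values G(k-6)..G(k-1); a window of 6 consecutive values has recurred shifted by 8, so by induction G(k + 8) = G(k) for all k >= 0: the sequence is periodic from the start with period 8.
One period: G(0..7) = 0, 0, 1, 1, 2, 2, 3, 3.
43 mod 8 = 3, so G(43) = G(3) = 1.

1


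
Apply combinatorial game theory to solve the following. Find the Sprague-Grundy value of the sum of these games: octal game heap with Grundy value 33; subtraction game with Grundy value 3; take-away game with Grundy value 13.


By the Sprague-Grundy theorem, the Grundy value of a sum of games is the XOR of individual Grundy values.
octal game heap: Grundy value = 33. Running XOR: 0 XOR 33 = 33
subtraction game: Grundy value = 3. Running XOR: 33 XOR 3 = 34
take-away game: Grundy value = 13. Running XOR: 34 XOR 13 = 47
The combined Grundy value is 47.

47


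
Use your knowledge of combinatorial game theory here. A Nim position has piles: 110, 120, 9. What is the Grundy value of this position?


We need the XOR (exclusive or) of all pile sizes.
After XOR-ing pile 1 (size 110): 0 XOR 110 = 110
After XOR-ing pile 2 (size 120): 110 XOR 120 = 22
After XOR-ing pile 3 (size 9): 22 XOR 9 = 31
The Nim-value of this position is 31.

31


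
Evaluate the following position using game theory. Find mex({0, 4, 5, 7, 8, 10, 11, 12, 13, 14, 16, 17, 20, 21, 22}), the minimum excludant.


Set = {0, 4, 5, 7, 8, 10, 11, 12, 13, 14, 16, 17, 20, 21, 22}
0 is in the set.
1 is NOT in the set. This is the mex.
mex = 1

1


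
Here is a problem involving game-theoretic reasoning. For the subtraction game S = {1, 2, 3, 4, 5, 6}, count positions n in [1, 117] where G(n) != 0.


Subtraction set S = {1, 2, 3, 4, 5, 6}, so G(n) = n mod 7.
G(n) = 0 when n is a multiple of 7.
Multiples of 7 in [1, 117]: 16
N-positions (nonzero Grundy) = 117 - 16 = 101

101


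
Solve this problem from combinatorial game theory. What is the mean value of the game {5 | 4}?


Game = {5 | 4}, a switch {a | b} with numbers a > b.
Its thermograph has left wall a - t and right wall b + t, which meet at t = (a - b)/2, where both equal (a + b)/2. So the mast (mean value) is at (a + b)/2.
Mean = (5 + (4))/2 = 9/2 = 9/2

9/2


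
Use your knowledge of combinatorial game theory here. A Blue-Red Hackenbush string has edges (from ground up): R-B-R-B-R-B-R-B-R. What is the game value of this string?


Edges (from ground): R-B-R-B-R-B-R-B-R
By Berlekamp's sign-expansion rule, a Blue-Red Hackenbush stalk has the value of the surreal number whose sign sequence is the edge sequence with B -> + and R -> -.
Sign sequence: -+-+-+-+-
Trace the sign expansion in the surreal number tree, starting from 0:
Edge 1: R (sign -) -> bounds (-inf, 0), value = -1
Edge 2: B (sign +) -> bounds (-1, 0), value = -1/2
Edge 3: R (sign -) -> bounds (-1, -1/2), value = -3/4
Edge 4: B (sign +) -> bounds (-3/4, -1/2), value = -5/8
Edge 5: R (sign -) -> bounds (-3/4, -5/8), value = -11/16
Edge 6: B (sign +) -> bounds (-11/16, -5/8), value = -21/32
Edge 7: R (sign -) -> bounds (-11/16, -21/32), value = -43/64
Edge 8: B (sign +) -> bounds (-43/64, -21/32), value = -85/128
Edge 9: R (sign -) -> bounds (-43/64, -85/128), value = -171/256
Game value = -171/256

-171/256


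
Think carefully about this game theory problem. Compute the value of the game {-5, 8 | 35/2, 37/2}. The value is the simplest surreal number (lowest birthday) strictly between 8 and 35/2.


Left options: {-5, 8}, max = 8
Right options: {35/2, 37/2}, min = 35/2
All options are numbers and max(Left) < min(Right), so by the simplicity theorem the value is the simplest (earliest-born) number strictly between 8 and 35/2.
Integers 9 through 17 all lie strictly between 8 and 35/2.
Among integers, the simplest (lowest birthday = smallest |n|; 0 is born on day 0, +-n on day n) is 9.
No non-integer in the interval can be simpler: if x is a non-integer in the interval, then floor(x) or ceil(x) also lies in the interval (the interval contains an integer), and both are proper prefixes of x's sign expansion, i.e. born earlier. So the game value is 9.
Game value = 9

9


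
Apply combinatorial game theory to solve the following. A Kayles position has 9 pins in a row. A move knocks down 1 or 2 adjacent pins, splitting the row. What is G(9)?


Kayles: a move removes 1 or 2 adjacent pins from a contiguous row.
Removing pins from a row of k leaves two independent rows (a, b) with a + b = k - 1 (one pin) or a + b = k - 2 (two pins); an end removal gives a = 0.
By Sprague-Grundy, G(k) = mex{ G(a) XOR G(b) } over all these splits. G(0) = 0.
G(1): splits (0,0):0^0=0 -> mex({0}) = 1
G(2): splits (0,1):0^1=1 (0,0):0^0=0 -> mex({0, 1}) = 2
G(3): splits (0,2):0^2=2 (1,1):1^1=0 (0,1):0^1=1 -> mex({0, 1, 2}) = 3
G(4): splits (0,3):0^3=3 (1,2):1^2=3 (0,2):0^2=2 (1,1):1^1=0 -> mex({0, 2, 3}) = 1
G(5): splits (0,4):0^1=1 (1,3):1^3=2 (2,2):2^2=0 (0,3):0^3=3 (1,2):1^2=3 -> mex({0, 1, 2, 3}) = 4
G(6) = mex({0, 1, 2, 4}) = 3
G(7) = mex({0, 1, 3, 4, 5}) = 2
G(8) = mex({0, 2, 3, 5, 6}) = 1
G(9) = mex({0, 1, 2, 3, 6, 7}) = 4
Therefore G(9) = 4.

4


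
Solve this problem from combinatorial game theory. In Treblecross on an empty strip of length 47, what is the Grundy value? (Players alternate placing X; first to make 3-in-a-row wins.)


Treblecross: place X on empty cells; 3-in-a-row wins.
Playing within two cells of an existing X lets the opponent win at once, so sensible play treats the cells i-2..i+2 around each X as dead. The player left with no safe cell loses, so this is a normal-play take-away game on strips of safe cells.
Placing X at cell i (0-indexed) of a strip of k safe cells leaves independent strips of sizes max(0, i-2) and max(0, k-i-3). Hence G(k) = mex{ G(max(0,i-2)) XOR G(max(0,k-i-3)) : 0 <= i < k }, with G(0) = 0.
G(1): splits (0,0):0^0=0 -> mex({0}) = 1
G(2): splits (0,0):0^0=0 -> mex({0}) = 1
G(3): splits (0,0):0^0=0 -> mex({0}) = 1
G(4): splits (0,1):0^1=1 (0,0):0^0=0 -> mex({0, 1}) = 2
G(5): splits (0,2):0^1=1 (0,1):0^1=1 (0,0):0^0=0 -> mex({0, 1}) = 2
G(6) = mex({1}) = 0
G(7) = mex({0, 1, 2}) = 3
G(8) = mex({0, 1, 2}) = 3
G(9) = mex({0, 2}) = 1
G(10) = mex({0, 2, 3}) = 1
G(11) = mex({0, 3}) = 1
G(12) = mex({1, 3}) = 0
G(13) = mex({0, 1, 2, 3}) = 4
G(14) = mex({0, 1, 2}) = 3
G(15) = mex({0, 1, 2}) = 3
G(16) = mex({0, 1, 2, 4}) = 3
G(17) = mex({0, 1, 3, 4}) = 2
G(18) = mex({0, 1, 3, 4}) = 2
G(19) = mex({0, 1, 3, 5}) = 2
G(20) = mex({0, 1, 2, 3, 5}) = 4
G(21) = mex({0, 1, 2, 3, 5}) = 4
G(22) = mex({1, 2, 6}) = 0
G(23) = mex({0, 1, 2, 3, 4, 6}) = 5
G(24) = mex({0, 1, 2, 3, 4}) = 5
G(25) = mex({0, 1, 3, 4, 7}) = 2
G(26) = mex({0, 1, 3, 4, 5, 7}) = 2
G(27) = mex({0, 1, 3, 5}) = 2
G(28) = mex({0, 1, 2, 5}) = 3
G(29) = mex({0, 1, 2, 4, 5, 6}) = 3
G(30) = mex({1, 2, 4, 6}) = 0
G(31) = mex({0, 1, 2, 3, 4, 6}) = 5
G(32) = mex({1, 2, 3, 4, 7}) = 0
G(33) = mex({0, 3, 7}) = 1
G(34) = mex({0, 2, 3, 5, 7}) = 1
G(35) = mex({0, 2, 3, 5, 6}) = 1
G(36) = mex({0, 1, 2, 5, 6}) = 3
G(37) = mex({0, 1, 2, 4, 5, 6}) = 3
G(38) = mex({0, 1, 2, 4}) = 3
G(39) = mex({0, 1, 2, 3, 4, 7}) = 5
G(40) = mex({0, 1, 2, 3, 4, 5, 7}) = 6
G(41) = mex({0, 1, 2, 3, 5, 7}) = 4
G(42) = mex({0, 1, 2, 3, 5, 6, 7}) = 4
G(43) = mex({0, 2, 3, 5, 6}) = 1
G(44) = mex({1, 2, 3, 4, 5, 6}) = 0
G(45) = mex({0, 1, 2, 3, 4, 6, 7}) = 5
G(46) = mex({0, 1, 2, 3, 4, 7}) = 5
G(47) = mex({0, 1, 2, 3, 4, 5, 7}) = 6
Therefore G(47) = 6.

6


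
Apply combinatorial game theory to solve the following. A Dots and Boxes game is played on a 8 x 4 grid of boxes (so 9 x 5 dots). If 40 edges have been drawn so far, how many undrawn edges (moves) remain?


Grid: 8 x 4 boxes, i.e. 9 rows and 5 columns of dots.
Horizontal edges: (rows + 1) * cols = 9 * 4 = 36
Vertical edges: rows * (cols + 1) = 8 * 5 = 40
Total edges: 36 + 40 = 76
Edges drawn: 40
Remaining: 76 - 40 = 36

36


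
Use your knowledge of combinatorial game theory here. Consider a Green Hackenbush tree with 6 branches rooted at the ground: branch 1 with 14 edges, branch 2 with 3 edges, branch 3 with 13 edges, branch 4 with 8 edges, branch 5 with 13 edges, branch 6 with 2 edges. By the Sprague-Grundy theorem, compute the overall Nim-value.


The tree has 6 branches from the ground vertex.
In Green Hackenbush, the Nim-value of a simple path of length k is k.
Branch 1: length 14, Nim-value = 14
Branch 2: length 3, Nim-value = 3
Branch 3: length 13, Nim-value = 13
Branch 4: length 8, Nim-value = 8
Branch 5: length 13, Nim-value = 13
Branch 6: length 2, Nim-value = 2
Total Nim-value = XOR of all branch values:
0 XOR 14 = 14
14 XOR 3 = 13
13 XOR 13 = 0
0 XOR 8 = 8
8 XOR 13 = 5
5 XOR 2 = 7
Nim-value of the tree = 7

7


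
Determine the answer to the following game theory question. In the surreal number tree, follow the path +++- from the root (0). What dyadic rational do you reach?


Sign expansion: +++-
Rule: track bounds (lo, hi), initially (-inf, +inf). On '+', the current value becomes lo and we move to the simplest number in (value, hi): value + 1 if hi = +inf, otherwise the midpoint (value + hi)/2. On '-', the current value becomes hi and we move to value - 1 if lo = -inf, otherwise the midpoint (lo + value)/2.
Start at 0.
Step 1: sign = +, move right. Bounds: (0, +inf). Value = 1
Step 2: sign = +, move right. Bounds: (1, +inf). Value = 2
Step 3: sign = +, move right. Bounds: (2, +inf). Value = 3
Step 4: sign = -, move left. Bounds: (2, 3). Value = 5/2
The surreal number with sign expansion +++- is 5/2.

5/2


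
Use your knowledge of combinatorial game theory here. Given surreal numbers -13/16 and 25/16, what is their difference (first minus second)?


x = -13/16, y = 25/16
Converting to common denominator: 16
x = -13/16, y = 25/16
x - y = -13/16 - 25/16 = -19/8

-19/8


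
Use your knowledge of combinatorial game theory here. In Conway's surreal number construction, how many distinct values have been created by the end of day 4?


Day 0: {|} = 0 is born. Count = 1.
Day n: the number of surreal numbers born by day n is 2^(n+1) - 1.
By day 0: 2^1 - 1 = 1
By day 1: 2^2 - 1 = 3
By day 2: 2^3 - 1 = 7
By day 3: 2^4 - 1 = 15
By day 4: 2^5 - 1 = 31
By day 4: 31 surreal numbers.

31


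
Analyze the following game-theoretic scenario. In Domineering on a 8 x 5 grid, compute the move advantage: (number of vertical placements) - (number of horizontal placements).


Board is 8 x 5 (rows x cols).
Left (vertical) placements: (rows-1) * cols = 7 * 5 = 35
Right (horizontal) placements: rows * (cols-1) = 8 * 4 = 32
Advantage = Left - Right = 35 - 32 = 3

3


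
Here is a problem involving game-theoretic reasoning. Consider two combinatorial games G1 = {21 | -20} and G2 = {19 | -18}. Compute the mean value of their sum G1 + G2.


G1 = {21 | -20}, G2 = {19 | -18}
Each is a switch {a | b} with numbers a > b; its mean value is (a + b)/2, and mean value is additive over game sums: m(G1 + G2) = m(G1) + m(G2).
Mean of G1 = (21 + (-20))/2 = 1/2 = 1/2
Mean of G2 = (19 + (-18))/2 = 1/2 = 1/2
Mean of G1 + G2 = 1/2 + 1/2 = 1

1


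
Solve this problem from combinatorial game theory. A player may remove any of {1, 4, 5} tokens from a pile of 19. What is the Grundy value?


The subtraction set is S = {1, 4, 5}.
G(k) = mex{ G(k - s) : s in S, s <= k }. We compute iteratively: G(0) = 0.
G(1) = mex({0}) = 1
G(2) = mex({1}) = 0
G(3) = mex({0}) = 1
G(4) = mex({0, 1}) = 2
G(5) = mex({0, 1, 2}) = 3
G(6) = mex({0, 1, 3}) = 2
G(7) = mex({0, 1, 2}) = 3
G(8) = mex({1, 2, 3}) = 0
G(9) = mex({0, 2, 3}) = 1
G(10) = mex({1, 2, 3}) = 0
G(11) = mex({0, 2, 3}) = 1
G(12) = mex({0, 1, 3}) = 2
Observe that G(8)..G(12) = 0, 1, 0, 1, 2 repeats G(0)..G(4) = 0, 1, 0, 1, 2.
For k >= max(S) = 5, G(k) is determined by the previous 5 values G(k-5)..G(k-1); a window of 5 consecutive values has recurred shifted by 8, so by induction G(k + 8) = G(k) for all k >= 0: the sequence is periodic from the start with period 8.
One period: G(0..7) = 0, 1, 0, 1, 2, 3, 2, 3.
19 mod 8 = 3, so G(19) = G(3) = 1.

1


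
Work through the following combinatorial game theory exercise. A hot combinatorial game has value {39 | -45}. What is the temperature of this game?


The game is {39 | -45}, a switch {a | b} with numbers a > b.
Cooling {a | b} by t gives {a - t | b + t}, which stops being hot when a - t = b + t, i.e. at t = (a - b)/2. So the temperature of a switch is (a - b)/2.
Temperature = (Left option - Right option) / 2
= (39 - (-45)) / 2
= 84 / 2
= 42

42


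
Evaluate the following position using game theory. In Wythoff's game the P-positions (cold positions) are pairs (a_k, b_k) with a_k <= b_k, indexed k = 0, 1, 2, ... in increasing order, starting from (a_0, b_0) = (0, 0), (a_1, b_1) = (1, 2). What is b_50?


By Wythoff's theorem, a_k = floor(k * phi) and b_k = floor(k * phi^2) = a_k + k, where phi = (1 + sqrt(5))/2 is the golden ratio.
phi = (1 + sqrt(5))/2 = 1.618034
phi^2 = phi + 1 = 2.618034
k = 50
k * phi^2 = 50 * 2.618034 = 130.901699
b_50 = floor(k * phi^2) = 130 (check: a_50 + k = 80 + 50 = 130)

130


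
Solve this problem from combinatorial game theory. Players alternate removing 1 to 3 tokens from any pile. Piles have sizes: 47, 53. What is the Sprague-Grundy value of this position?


Subtraction set: {1, 2, 3}
For this subtraction set, G(n) = n mod 4 (period = max + 1 = 4).
Pile 1 (size 47): G(47) = 47 mod 4 = 3
Pile 2 (size 53): G(53) = 53 mod 4 = 1
Total Grundy value = XOR of all: 3 XOR 1 = 2

2


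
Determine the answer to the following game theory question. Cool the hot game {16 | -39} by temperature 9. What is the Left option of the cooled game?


Original game: {16 | -39} (a switch {a | b} with a > b).
Cooling by t (for t below the temperature (a - b)/2 = 55/2) taxes each move by t: {a | b} cooled by t is {a - t | b + t}.
Cooling amount: t = 9
Cooled Left option: 16 - 9 = 7
Cooled Right option: -39 + 9 = -30
Cooled game: {7 | -30}
Left option = 7

7


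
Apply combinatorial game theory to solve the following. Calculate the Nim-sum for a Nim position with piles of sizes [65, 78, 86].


We need the XOR (exclusive or) of all pile sizes.
After XOR-ing pile 1 (size 65): 0 XOR 65 = 65
After XOR-ing pile 2 (size 78): 65 XOR 78 = 15
After XOR-ing pile 3 (size 86): 15 XOR 86 = 89
The Nim-value of this position is 89.

89


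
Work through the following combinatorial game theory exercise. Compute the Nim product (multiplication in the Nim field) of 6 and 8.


Nim multiplication is bilinear over XOR: (u XOR v) * w = (u*w) XOR (v*w).
So we split each operand into its bit components and XOR the pairwise Nim products.
6 = 2 + 4 (as XOR of powers of 2).
8 = 8 (as XOR of powers of 2).
Using the standard Nim-product table on single bits:
  2*2 = 3,   2*4 = 8,   2*8 = 12,
  4*4 = 6,   4*8 = 11,  8*8 = 13,
and  1*x = x (identity), k*l = l*k (commutative).
Pairwise Nim products:
  2 * 8 = 12
  4 * 8 = 11
XOR them: 12 XOR 11 = 7.
Result: 6 * 8 = 7 (in Nim).

7


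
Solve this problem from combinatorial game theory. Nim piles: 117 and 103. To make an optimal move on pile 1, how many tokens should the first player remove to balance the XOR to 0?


Piles: 117 and 103
Current XOR: 117 XOR 103 = 18 (non-zero, so this is an N-position).
To make the XOR zero, we need to find a move that balances the piles.
For pile 1 (size 117): target = 117 XOR 18 = 103
We reduce pile 1 from 117 to 103.
Tokens removed: 117 - 103 = 14
Verification: 103 XOR 103 = 0

14


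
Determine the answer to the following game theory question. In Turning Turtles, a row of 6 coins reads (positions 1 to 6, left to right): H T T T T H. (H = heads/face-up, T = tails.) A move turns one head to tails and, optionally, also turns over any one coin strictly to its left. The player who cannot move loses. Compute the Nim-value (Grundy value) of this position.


Coins: H T T T T H
Key fact: a single head at position k behaves exactly like a Nim heap of size k (turning it to T and optionally flipping a coin at j < k corresponds to moving the heap from k to j, or to 0), and heads combine as a disjunctive sum (two heads at the same place would cancel, matching j XOR j = 0). So the Nim-value is the XOR of the 1-indexed positions of the heads.
Face-up positions (1-indexed): [1, 6]
XOR 0 with 1: 0 XOR 1 = 1
XOR 1 with 6: 1 XOR 6 = 7
Nim-value = 7

7


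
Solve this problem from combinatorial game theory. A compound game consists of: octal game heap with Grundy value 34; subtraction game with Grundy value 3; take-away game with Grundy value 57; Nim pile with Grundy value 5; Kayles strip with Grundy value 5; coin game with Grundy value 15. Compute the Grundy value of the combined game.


By the Sprague-Grundy theorem, the Grundy value of a sum of games is the XOR of individual Grundy values.
octal game heap: Grundy value = 34. Running XOR: 0 XOR 34 = 34
subtraction game: Grundy value = 3. Running XOR: 34 XOR 3 = 33
take-away game: Grundy value = 57. Running XOR: 33 XOR 57 = 24
Nim pile: Grundy value = 5. Running XOR: 24 XOR 5 = 29
Kayles strip: Grundy value = 5. Running XOR: 29 XOR 5 = 24
coin game: Grundy value = 15. Running XOR: 24 XOR 15 = 23
The combined Grundy value is 23.

23


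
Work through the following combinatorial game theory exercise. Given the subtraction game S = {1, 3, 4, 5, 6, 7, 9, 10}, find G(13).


The subtraction set is S = {1, 3, 4, 5, 6, 7, 9, 10}.
G(k) = mex{ G(k - s) : s in S, s <= k }. We compute iteratively: G(0) = 0.
G(1) = mex({0}) = 1
G(2) = mex({1}) = 0
G(3) = mex({0}) = 1
G(4) = mex({0, 1}) = 2
G(5) = mex({0, 1, 2}) = 3
G(6) = mex({0, 1, 3}) = 2
G(7) = mex({0, 1, 2}) = 3
G(8) = mex({0, 1, 2, 3}) = 4
G(9) = mex({0, 1, 2, 3, 4}) = 5
G(10) = mex({0, 1, 2, 3, 5}) = 4
G(11) = mex({0, 1, 2, 3, 4}) = 5
G(12) = mex({0, 1, 2, 3, 4, 5}) = 6
G(13) = mex({1, 2, 3, 4, 5, 6}) = 0
Therefore G(13) = 0.

0


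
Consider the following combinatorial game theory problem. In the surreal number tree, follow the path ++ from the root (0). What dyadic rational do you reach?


Sign expansion: ++
Rule: track bounds (lo, hi), initially (-inf, +inf). On '+', the current value becomes lo and we move to the simplest number in (value, hi): value + 1 if hi = +inf, otherwise the midpoint (value + hi)/2. On '-', the current value becomes hi and we move to value - 1 if lo = -inf, otherwise the midpoint (lo + value)/2.
Start at 0.
Step 1: sign = +, move right. Bounds: (0, +inf). Value = 1
Step 2: sign = +, move right. Bounds: (1, +inf). Value = 2
The surreal number with sign expansion ++ is 2.

2


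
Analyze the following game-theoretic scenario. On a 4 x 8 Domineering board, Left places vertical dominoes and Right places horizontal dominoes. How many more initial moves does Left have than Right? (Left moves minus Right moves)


Board is 4 x 8 (rows x cols).
Left (vertical) placements: (rows-1) * cols = 3 * 8 = 24
Right (horizontal) placements: rows * (cols-1) = 4 * 7 = 28
Advantage = Left - Right = 24 - 28 = -4

-4


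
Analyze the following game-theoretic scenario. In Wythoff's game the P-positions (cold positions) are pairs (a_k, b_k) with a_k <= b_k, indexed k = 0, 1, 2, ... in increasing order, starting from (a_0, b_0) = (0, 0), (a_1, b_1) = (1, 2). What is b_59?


By Wythoff's theorem, a_k = floor(k * phi) and b_k = floor(k * phi^2) = a_k + k, where phi = (1 + sqrt(5))/2 is the golden ratio.
phi = (1 + sqrt(5))/2 = 1.618034
phi^2 = phi + 1 = 2.618034
k = 59
k * phi^2 = 59 * 2.618034 = 154.464005
b_59 = floor(k * phi^2) = 154 (check: a_59 + k = 95 + 59 = 154)

154


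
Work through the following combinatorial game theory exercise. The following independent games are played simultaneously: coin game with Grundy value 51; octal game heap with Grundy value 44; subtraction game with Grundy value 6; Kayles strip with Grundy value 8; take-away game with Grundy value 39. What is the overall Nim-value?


By the Sprague-Grundy theorem, the Grundy value of a sum of games is the XOR of individual Grundy values.
coin game: Grundy value = 51. Running XOR: 0 XOR 51 = 51
octal game heap: Grundy value = 44. Running XOR: 51 XOR 44 = 31
subtraction game: Grundy value = 6. Running XOR: 31 XOR 6 = 25
Kayles strip: Grundy value = 8. Running XOR: 25 XOR 8 = 17
take-away game: Grundy value = 39. Running XOR: 17 XOR 39 = 54
The combined Grundy value is 54.

54


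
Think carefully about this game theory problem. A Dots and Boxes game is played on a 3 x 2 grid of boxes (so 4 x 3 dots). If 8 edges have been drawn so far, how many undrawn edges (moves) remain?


Grid: 3 x 2 boxes, i.e. 4 rows and 3 columns of dots.
Horizontal edges: (rows + 1) * cols = 4 * 2 = 8
Vertical edges: rows * (cols + 1) = 3 * 3 = 9
Total edges: 8 + 9 = 17
Edges drawn: 8
Remaining: 17 - 8 = 9

9


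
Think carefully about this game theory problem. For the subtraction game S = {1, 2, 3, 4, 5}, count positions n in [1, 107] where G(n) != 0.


Subtraction set S = {1, 2, 3, 4, 5}, so G(n) = n mod 6.
G(n) = 0 when n is a multiple of 6.
Multiples of 6 in [1, 107]: 17
N-positions (nonzero Grundy) = 107 - 17 = 90

90


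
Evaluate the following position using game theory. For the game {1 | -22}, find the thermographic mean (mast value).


Game = {1 | -22}, a switch {a | b} with numbers a > b.
Its thermograph has left wall a - t and right wall b + t, which meet at t = (a - b)/2, where both equal (a + b)/2. So the mast (mean value) is at (a + b)/2.
Mean = (1 + (-22))/2 = -21/2 = -21/2

-21/2


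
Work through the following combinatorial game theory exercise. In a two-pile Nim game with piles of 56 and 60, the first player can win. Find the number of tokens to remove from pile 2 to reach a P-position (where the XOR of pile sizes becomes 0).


Piles: 56 and 60
Current XOR: 56 XOR 60 = 4 (non-zero, so this is an N-position).
To make the XOR zero, we need to find a move that balances the piles.
For pile 2 (size 60): target = 60 XOR 4 = 56
We reduce pile 2 from 60 to 56.
Tokens removed: 60 - 56 = 4
Verification: 56 XOR 56 = 0

4


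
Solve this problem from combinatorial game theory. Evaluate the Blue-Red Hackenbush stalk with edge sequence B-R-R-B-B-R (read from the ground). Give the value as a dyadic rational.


Edges (from ground): B-R-R-B-B-R
By Berlekamp's sign-expansion rule, a Blue-Red Hackenbush stalk has the value of the surreal number whose sign sequence is the edge sequence with B -> + and R -> -.
Sign sequence: +--++-
Trace the sign expansion in the surreal number tree, starting from 0:
Edge 1: B (sign +) -> bounds (0, +inf), value = 1
Edge 2: R (sign -) -> bounds (0, 1), value = 1/2
Edge 3: R (sign -) -> bounds (0, 1/2), value = 1/4
Edge 4: B (sign +) -> bounds (1/4, 1/2), value = 3/8
Edge 5: B (sign +) -> bounds (3/8, 1/2), value = 7/16
Edge 6: R (sign -) -> bounds (3/8, 7/16), value = 13/32
Game value = 13/32

13/32
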